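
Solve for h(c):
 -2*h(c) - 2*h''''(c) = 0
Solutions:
 h(c) = (C1*sin(sqrt(2)*c/2) + C2*cos(sqrt(2)*c/2))*exp(-sqrt(2)*c/2) + (C3*sin(sqrt(2)*c/2) + C4*cos(sqrt(2)*c/2))*exp(sqrt(2)*c/2)


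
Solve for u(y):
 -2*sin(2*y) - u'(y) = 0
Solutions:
 u(y) = C1 + cos(2*y)


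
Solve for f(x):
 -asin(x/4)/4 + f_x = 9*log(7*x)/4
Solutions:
 f(x) = C1 + 9*x*log(x)/4 + x*asin(x/4)/4 - 9*x/4 + 9*x*log(7)/4 + sqrt(16 - x^2)/4


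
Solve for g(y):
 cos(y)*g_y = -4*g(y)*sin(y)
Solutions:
 g(y) = C1*cos(y)^4


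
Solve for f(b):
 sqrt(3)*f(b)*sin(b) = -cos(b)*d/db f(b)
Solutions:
 f(b) = C1*cos(b)^(sqrt(3))


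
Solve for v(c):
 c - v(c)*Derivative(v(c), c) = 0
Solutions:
 v(c) = -sqrt(C1 + c^2)
 v(c) = sqrt(C1 + c^2)


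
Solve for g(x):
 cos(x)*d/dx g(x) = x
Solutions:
 g(x) = C1 + Integral(x/cos(x), x)


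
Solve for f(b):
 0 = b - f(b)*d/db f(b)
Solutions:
 f(b) = -sqrt(C1 + b^2)
 f(b) = sqrt(C1 + b^2)


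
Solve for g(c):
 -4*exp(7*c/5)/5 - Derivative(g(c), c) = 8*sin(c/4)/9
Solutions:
 g(c) = C1 - 4*exp(7*c/5)/7 + 32*cos(c/4)/9


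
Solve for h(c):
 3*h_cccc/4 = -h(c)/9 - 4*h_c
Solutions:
 h(c) = (C1/sqrt(exp(c*sqrt(-4*(sqrt(26243) + 162)^(1/3)/9 - 4/(9*(sqrt(26243) + 162)^(1/3)) + 16/sqrt((sqrt(26243) + 162)^(-1/3) + (sqrt(26243) + 162)^(1/3))))) + C2*sqrt(exp(c*sqrt(-4*(sqrt(26243) + 162)^(1/3)/9 - 4/(9*(sqrt(26243) + 162)^(1/3)) + 16/sqrt((sqrt(26243) + 162)^(-1/3) + (sqrt(26243) + 162)^(1/3))))))*exp(-c*sqrt((sqrt(26243) + 162)^(-1/3) + (sqrt(26243) + 162)^(1/3))/3) + (C3*sin(c*sqrt(4/(9*(sqrt(26243) + 162)^(1/3)) + 4*(sqrt(26243) + 162)^(1/3)/9 + 16/sqrt((sqrt(26243) + 162)^(-1/3) + (sqrt(26243) + 162)^(1/3)))/2) + C4*cos(c*sqrt(4/(9*(sqrt(26243) + 162)^(1/3)) + 4*(sqrt(26243) + 162)^(1/3)/9 + 16/sqrt((sqrt(26243) + 162)^(-1/3) + (sqrt(26243) + 162)^(1/3)))/2))*exp(c*sqrt((sqrt(26243) + 162)^(-1/3) + (sqrt(26243) + 162)^(1/3))/3)


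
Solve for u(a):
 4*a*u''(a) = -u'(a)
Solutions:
 u(a) = C1 + C2*a^(3/4)


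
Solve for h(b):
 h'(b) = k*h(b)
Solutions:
 h(b) = C1*exp(b*k)


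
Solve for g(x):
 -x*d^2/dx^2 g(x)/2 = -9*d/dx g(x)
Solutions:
 g(x) = C1 + C2*x^19


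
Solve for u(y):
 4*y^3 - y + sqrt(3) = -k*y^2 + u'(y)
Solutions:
 u(y) = C1 + k*y^3/3 + y^4 - y^2/2 + sqrt(3)*y


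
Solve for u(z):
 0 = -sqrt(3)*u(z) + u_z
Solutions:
 u(z) = C1*exp(sqrt(3)*z)


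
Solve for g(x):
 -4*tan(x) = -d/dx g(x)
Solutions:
 g(x) = C1 - 4*log(cos(x))


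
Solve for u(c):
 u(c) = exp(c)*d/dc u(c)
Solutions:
 u(c) = C1*exp(-exp(-c))


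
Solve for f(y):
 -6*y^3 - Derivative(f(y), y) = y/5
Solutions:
 f(y) = C1 - 3*y^4/2 - y^2/10


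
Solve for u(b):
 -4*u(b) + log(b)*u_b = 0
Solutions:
 u(b) = C1*exp(4*li(b))


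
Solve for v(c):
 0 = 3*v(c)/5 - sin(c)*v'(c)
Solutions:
 v(c) = C1*(cos(c) - 1)^(3/10)/(cos(c) + 1)^(3/10)


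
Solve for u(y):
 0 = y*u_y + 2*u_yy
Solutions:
 u(y) = C1 + C2*erf(y/2)


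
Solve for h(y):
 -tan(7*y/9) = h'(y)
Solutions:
 h(y) = C1 + 9*log(cos(7*y/9))/7


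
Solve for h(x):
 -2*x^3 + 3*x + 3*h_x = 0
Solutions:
 h(x) = C1 + x^4/6 - x^2/2


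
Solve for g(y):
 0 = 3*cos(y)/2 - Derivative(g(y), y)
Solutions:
 g(y) = C1 + 3*sin(y)/2


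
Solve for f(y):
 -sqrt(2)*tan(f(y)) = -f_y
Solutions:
 f(y) = pi - asin(C1*exp(sqrt(2)*y))
 f(y) = asin(C1*exp(sqrt(2)*y))


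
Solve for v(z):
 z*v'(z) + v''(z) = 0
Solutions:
 v(z) = C1 + C2*erf(sqrt(2)*z/2)


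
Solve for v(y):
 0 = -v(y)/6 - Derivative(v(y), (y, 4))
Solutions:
 v(y) = (C1*sin(2^(1/4)*3^(3/4)*y/6) + C2*cos(2^(1/4)*3^(3/4)*y/6))*exp(-2^(1/4)*3^(3/4)*y/6) + (C3*sin(2^(1/4)*3^(3/4)*y/6) + C4*cos(2^(1/4)*3^(3/4)*y/6))*exp(2^(1/4)*3^(3/4)*y/6)


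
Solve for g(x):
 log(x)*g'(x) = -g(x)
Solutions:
 g(x) = C1*exp(-li(x))


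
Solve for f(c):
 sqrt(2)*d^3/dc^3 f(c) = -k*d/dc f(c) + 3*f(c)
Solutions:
 f(c) = C1*exp(c*(-2*2^(1/6)*3^(2/3)*k/(sqrt(6)*sqrt(2*sqrt(2)*k^3 + 243) + 27*sqrt(2))^(1/3) + 6^(1/3)*(sqrt(6)*sqrt(2*sqrt(2)*k^3 + 243) + 27*sqrt(2))^(1/3))/6) + C2*exp(c*(-2*sqrt(2)*k/((-6^(1/3) + 2^(1/3)*3^(5/6)*I)*(sqrt(6)*sqrt(2*sqrt(2)*k^3 + 243) + 27*sqrt(2))^(1/3)) - 6^(1/3)*(sqrt(6)*sqrt(2*sqrt(2)*k^3 + 243) + 27*sqrt(2))^(1/3)/12 + 2^(1/3)*3^(5/6)*I*(sqrt(6)*sqrt(2*sqrt(2)*k^3 + 243) + 27*sqrt(2))^(1/3)/12)) + C3*exp(c*(2*sqrt(2)*k/((6^(1/3) + 2^(1/3)*3^(5/6)*I)*(sqrt(6)*sqrt(2*sqrt(2)*k^3 + 243) + 27*sqrt(2))^(1/3)) - 6^(1/3)*(sqrt(6)*sqrt(2*sqrt(2)*k^3 + 243) + 27*sqrt(2))^(1/3)/12 - 2^(1/3)*3^(5/6)*I*(sqrt(6)*sqrt(2*sqrt(2)*k^3 + 243) + 27*sqrt(2))^(1/3)/12))


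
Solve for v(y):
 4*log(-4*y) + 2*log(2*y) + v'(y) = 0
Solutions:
 v(y) = C1 - 6*y*log(y) + 2*y*(-5*log(2) + 3 - 2*I*pi)


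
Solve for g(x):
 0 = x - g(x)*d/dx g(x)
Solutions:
 g(x) = -sqrt(C1 + x^2)
 g(x) = sqrt(C1 + x^2)


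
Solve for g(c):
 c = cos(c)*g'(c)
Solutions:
 g(c) = C1 + Integral(c/cos(c), c)


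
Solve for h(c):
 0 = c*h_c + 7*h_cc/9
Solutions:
 h(c) = C1 + C2*erf(3*sqrt(14)*c/14)


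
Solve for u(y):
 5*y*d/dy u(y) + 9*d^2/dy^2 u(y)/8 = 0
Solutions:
 u(y) = C1 + C2*erf(2*sqrt(5)*y/3)


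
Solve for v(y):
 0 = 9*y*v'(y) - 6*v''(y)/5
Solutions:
 v(y) = C1 + C2*erfi(sqrt(15)*y/2)


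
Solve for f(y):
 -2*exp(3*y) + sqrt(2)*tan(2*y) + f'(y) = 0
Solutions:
 f(y) = C1 + 2*exp(3*y)/3 + sqrt(2)*log(cos(2*y))/2


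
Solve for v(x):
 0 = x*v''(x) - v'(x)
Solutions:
 v(x) = C1 + C2*x^2


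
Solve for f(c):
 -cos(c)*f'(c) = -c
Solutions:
 f(c) = C1 + Integral(c/cos(c), c)


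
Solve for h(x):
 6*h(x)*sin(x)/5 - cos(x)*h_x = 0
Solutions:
 h(x) = C1/cos(x)^(6/5)


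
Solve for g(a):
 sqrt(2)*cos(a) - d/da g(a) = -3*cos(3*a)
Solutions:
 g(a) = C1 + sqrt(2)*sin(a) + sin(3*a)


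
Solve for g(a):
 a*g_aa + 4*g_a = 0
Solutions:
 g(a) = C1 + C2/a^3


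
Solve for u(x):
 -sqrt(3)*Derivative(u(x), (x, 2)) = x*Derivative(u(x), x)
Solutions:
 u(x) = C1 + C2*erf(sqrt(2)*3^(3/4)*x/6)


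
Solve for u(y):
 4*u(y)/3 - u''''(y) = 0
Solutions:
 u(y) = C1*exp(-sqrt(2)*3^(3/4)*y/3) + C2*exp(sqrt(2)*3^(3/4)*y/3) + C3*sin(sqrt(2)*3^(3/4)*y/3) + C4*cos(sqrt(2)*3^(3/4)*y/3)


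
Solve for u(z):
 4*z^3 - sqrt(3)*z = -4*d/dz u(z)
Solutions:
 u(z) = C1 - z^4/4 + sqrt(3)*z^2/8


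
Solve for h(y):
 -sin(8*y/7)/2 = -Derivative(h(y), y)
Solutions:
 h(y) = C1 - 7*cos(8*y/7)/16


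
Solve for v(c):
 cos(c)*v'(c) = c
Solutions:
 v(c) = C1 + Integral(c/cos(c), c)


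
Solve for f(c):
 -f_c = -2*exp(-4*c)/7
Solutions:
 f(c) = C1 - exp(-4*c)/14


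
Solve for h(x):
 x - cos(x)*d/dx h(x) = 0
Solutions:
 h(x) = C1 + Integral(x/cos(x), x)


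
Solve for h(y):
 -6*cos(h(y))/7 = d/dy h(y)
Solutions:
 6*y/7 - log(sin(h(y)) - 1)/2 + log(sin(h(y)) + 1)/2 = C1


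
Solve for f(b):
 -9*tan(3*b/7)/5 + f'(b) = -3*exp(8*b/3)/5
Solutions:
 f(b) = C1 - 9*exp(8*b/3)/40 - 21*log(cos(3*b/7))/5


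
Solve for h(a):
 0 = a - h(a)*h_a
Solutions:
 h(a) = -sqrt(C1 + a^2)
 h(a) = sqrt(C1 + a^2)


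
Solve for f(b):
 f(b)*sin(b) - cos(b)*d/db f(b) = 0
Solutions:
 f(b) = C1/cos(b)


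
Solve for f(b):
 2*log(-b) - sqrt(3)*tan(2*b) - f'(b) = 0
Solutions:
 f(b) = C1 + 2*b*log(-b) - 2*b + sqrt(3)*log(cos(2*b))/2


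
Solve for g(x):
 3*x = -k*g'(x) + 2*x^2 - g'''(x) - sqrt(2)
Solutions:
 g(x) = C1 + C2*exp(-x*sqrt(-k)) + C3*exp(x*sqrt(-k)) + 2*x^3/(3*k) - 3*x^2/(2*k) - sqrt(2)*x/k - 4*x/k^2


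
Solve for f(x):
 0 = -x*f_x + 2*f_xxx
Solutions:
 f(x) = C1 + Integral(C2*airyai(2^(2/3)*x/2) + C3*airybi(2^(2/3)*x/2), x)


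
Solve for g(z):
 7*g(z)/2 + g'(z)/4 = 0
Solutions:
 g(z) = C1*exp(-14*z)


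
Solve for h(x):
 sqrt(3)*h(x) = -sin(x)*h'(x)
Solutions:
 h(x) = C1*(cos(x) + 1)^(sqrt(3)/2)/(cos(x) - 1)^(sqrt(3)/2)


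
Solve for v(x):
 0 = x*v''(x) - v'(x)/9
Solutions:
 v(x) = C1 + C2*x^(10/9)


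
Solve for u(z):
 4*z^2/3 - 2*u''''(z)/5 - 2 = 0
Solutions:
 u(z) = C1 + C2*z + C3*z^2 + C4*z^3 + z^6/108 - 5*z^4/24


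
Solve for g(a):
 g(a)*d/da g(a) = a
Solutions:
 g(a) = -sqrt(C1 + a^2)
 g(a) = sqrt(C1 + a^2)


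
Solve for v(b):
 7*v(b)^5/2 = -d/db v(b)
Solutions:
 v(b) = -I*(1/(C1 + 14*b))^(1/4)
 v(b) = I*(1/(C1 + 14*b))^(1/4)
 v(b) = -(1/(C1 + 14*b))^(1/4)
 v(b) = (1/(C1 + 14*b))^(1/4)


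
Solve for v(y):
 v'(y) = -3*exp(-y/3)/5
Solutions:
 v(y) = C1 + 9*exp(-y/3)/5


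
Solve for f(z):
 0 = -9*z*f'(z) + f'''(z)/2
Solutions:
 f(z) = C1 + Integral(C2*airyai(18^(1/3)*z) + C3*airybi(18^(1/3)*z), z)


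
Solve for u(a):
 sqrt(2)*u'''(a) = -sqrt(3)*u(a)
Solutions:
 u(a) = C3*exp(-2^(5/6)*3^(1/6)*a/2) + (C1*sin(2^(5/6)*3^(2/3)*a/4) + C2*cos(2^(5/6)*3^(2/3)*a/4))*exp(2^(5/6)*3^(1/6)*a/4)


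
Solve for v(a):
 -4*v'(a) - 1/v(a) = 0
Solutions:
 v(a) = -sqrt(C1 - 2*a)/2
 v(a) = sqrt(C1 - 2*a)/2


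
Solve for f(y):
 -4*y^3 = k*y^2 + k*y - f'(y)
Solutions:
 f(y) = C1 + k*y^3/3 + k*y^2/2 + y^4


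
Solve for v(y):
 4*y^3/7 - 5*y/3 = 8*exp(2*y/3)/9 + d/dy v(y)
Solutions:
 v(y) = C1 + y^4/7 - 5*y^2/6 - 4*exp(2*y/3)/3


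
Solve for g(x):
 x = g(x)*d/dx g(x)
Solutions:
 g(x) = -sqrt(C1 + x^2)
 g(x) = sqrt(C1 + x^2)


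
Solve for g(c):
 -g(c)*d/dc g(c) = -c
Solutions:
 g(c) = -sqrt(C1 + c^2)
 g(c) = sqrt(C1 + c^2)


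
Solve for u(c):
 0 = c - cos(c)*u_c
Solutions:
 u(c) = C1 + Integral(c/cos(c), c)


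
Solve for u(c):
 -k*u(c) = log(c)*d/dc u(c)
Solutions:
 u(c) = C1*exp(-k*li(c))


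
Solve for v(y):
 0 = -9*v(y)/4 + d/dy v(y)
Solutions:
 v(y) = C1*exp(9*y/4)


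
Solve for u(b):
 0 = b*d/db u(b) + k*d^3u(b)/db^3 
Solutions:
 u(b) = C1 + Integral(C2*airyai(b*(-1/k)^(1/3)) + C3*airybi(b*(-1/k)^(1/3)), b)


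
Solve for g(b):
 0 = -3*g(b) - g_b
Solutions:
 g(b) = C1*exp(-3*b)


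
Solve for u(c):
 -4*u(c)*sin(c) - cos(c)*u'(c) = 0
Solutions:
 u(c) = C1*cos(c)^4


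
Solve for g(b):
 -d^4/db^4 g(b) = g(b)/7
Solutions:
 g(b) = (C1*sin(sqrt(2)*7^(3/4)*b/14) + C2*cos(sqrt(2)*7^(3/4)*b/14))*exp(-sqrt(2)*7^(3/4)*b/14) + (C3*sin(sqrt(2)*7^(3/4)*b/14) + C4*cos(sqrt(2)*7^(3/4)*b/14))*exp(sqrt(2)*7^(3/4)*b/14)


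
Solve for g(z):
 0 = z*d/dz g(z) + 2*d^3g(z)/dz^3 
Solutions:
 g(z) = C1 + Integral(C2*airyai(-2^(2/3)*z/2) + C3*airybi(-2^(2/3)*z/2), z)


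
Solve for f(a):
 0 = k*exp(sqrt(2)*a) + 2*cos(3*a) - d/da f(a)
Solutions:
 f(a) = C1 + sqrt(2)*k*exp(sqrt(2)*a)/2 + 2*sin(3*a)/3


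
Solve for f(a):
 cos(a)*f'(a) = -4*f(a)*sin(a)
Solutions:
 f(a) = C1*cos(a)^4


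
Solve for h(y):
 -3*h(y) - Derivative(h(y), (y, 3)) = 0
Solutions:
 h(y) = C3*exp(-3^(1/3)*y) + (C1*sin(3^(5/6)*y/2) + C2*cos(3^(5/6)*y/2))*exp(3^(1/3)*y/2)


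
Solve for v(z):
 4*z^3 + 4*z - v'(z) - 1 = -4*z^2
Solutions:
 v(z) = C1 + z^4 + 4*z^3/3 + 2*z^2 - z


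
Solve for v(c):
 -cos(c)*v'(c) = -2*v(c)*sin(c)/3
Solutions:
 v(c) = C1/cos(c)^(2/3)


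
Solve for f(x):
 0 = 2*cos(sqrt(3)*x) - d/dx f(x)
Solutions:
 f(x) = C1 + 2*sqrt(3)*sin(sqrt(3)*x)/3


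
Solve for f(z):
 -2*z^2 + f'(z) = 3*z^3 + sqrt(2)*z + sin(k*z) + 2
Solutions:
 f(z) = C1 + 3*z^4/4 + 2*z^3/3 + sqrt(2)*z^2/2 + 2*z - cos(k*z)/k


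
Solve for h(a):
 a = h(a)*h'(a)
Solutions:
 h(a) = -sqrt(C1 + a^2)
 h(a) = sqrt(C1 + a^2)


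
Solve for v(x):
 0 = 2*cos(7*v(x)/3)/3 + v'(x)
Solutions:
 2*x/3 - 3*log(sin(7*v(x)/3) - 1)/14 + 3*log(sin(7*v(x)/3) + 1)/14 = C1


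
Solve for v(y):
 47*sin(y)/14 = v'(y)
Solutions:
 v(y) = C1 - 47*cos(y)/14


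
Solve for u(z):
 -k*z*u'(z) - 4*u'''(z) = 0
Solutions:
 u(z) = C1 + Integral(C2*airyai(2^(1/3)*z*(-k)^(1/3)/2) + C3*airybi(2^(1/3)*z*(-k)^(1/3)/2), z)


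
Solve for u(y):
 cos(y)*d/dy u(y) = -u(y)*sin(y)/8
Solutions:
 u(y) = C1*cos(y)^(1/8)


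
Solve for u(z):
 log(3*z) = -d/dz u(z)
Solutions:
 u(z) = C1 - z*log(z) - z*log(3) + z


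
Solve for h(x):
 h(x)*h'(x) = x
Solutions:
 h(x) = -sqrt(C1 + x^2)
 h(x) = sqrt(C1 + x^2)


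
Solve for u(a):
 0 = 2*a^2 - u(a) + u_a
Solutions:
 u(a) = C1*exp(a) + 2*a^2 + 4*a + 4


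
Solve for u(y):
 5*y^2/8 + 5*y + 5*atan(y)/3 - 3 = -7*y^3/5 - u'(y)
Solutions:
 u(y) = C1 - 7*y^4/20 - 5*y^3/24 - 5*y^2/2 - 5*y*atan(y)/3 + 3*y + 5*log(y^2 + 1)/6


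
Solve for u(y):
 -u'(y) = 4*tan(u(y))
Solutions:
 u(y) = pi - asin(C1*exp(-4*y))
 u(y) = asin(C1*exp(-4*y))


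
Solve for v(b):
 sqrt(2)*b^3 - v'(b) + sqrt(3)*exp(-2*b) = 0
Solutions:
 v(b) = C1 + sqrt(2)*b^4/4 - sqrt(3)*exp(-2*b)/2


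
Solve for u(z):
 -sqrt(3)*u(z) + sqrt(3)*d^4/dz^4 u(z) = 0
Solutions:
 u(z) = C1*exp(-z) + C2*exp(z) + C3*sin(z) + C4*cos(z)


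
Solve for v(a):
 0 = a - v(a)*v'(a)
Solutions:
 v(a) = -sqrt(C1 + a^2)
 v(a) = sqrt(C1 + a^2)


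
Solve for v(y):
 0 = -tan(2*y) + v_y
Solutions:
 v(y) = C1 - log(cos(2*y))/2


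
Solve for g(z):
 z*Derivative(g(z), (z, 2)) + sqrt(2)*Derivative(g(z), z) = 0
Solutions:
 g(z) = C1 + C2*z^(1 - sqrt(2))


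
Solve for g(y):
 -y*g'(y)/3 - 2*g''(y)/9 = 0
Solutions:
 g(y) = C1 + C2*erf(sqrt(3)*y/2)


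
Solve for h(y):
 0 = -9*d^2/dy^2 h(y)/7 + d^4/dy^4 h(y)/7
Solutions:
 h(y) = C1 + C2*y + C3*exp(-3*y) + C4*exp(3*y)


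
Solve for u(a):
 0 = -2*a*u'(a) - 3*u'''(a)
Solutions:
 u(a) = C1 + Integral(C2*airyai(-2^(1/3)*3^(2/3)*a/3) + C3*airybi(-2^(1/3)*3^(2/3)*a/3), a)


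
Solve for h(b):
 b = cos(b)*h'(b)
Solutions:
 h(b) = C1 + Integral(b/cos(b), b)


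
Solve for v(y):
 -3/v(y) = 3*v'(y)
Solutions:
 v(y) = -sqrt(C1 - 2*y)
 v(y) = sqrt(C1 - 2*y)


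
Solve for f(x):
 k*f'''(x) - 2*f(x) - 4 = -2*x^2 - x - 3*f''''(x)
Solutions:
 f(x) = C1*exp(x*(-k - sqrt(k^2 + 12*(-k^2 + sqrt(k^4 + 512))^(1/3) - 96/(-k^2 + sqrt(k^4 + 512))^(1/3)) + sqrt(2)*sqrt(k^3/sqrt(k^2 + 12*(-k^2 + sqrt(k^4 + 512))^(1/3) - 96/(-k^2 + sqrt(k^4 + 512))^(1/3)) + k^2 - 6*(-k^2 + sqrt(k^4 + 512))^(1/3) + 48/(-k^2 + sqrt(k^4 + 512))^(1/3)))/12) + C2*exp(x*(-k + sqrt(k^2 + 12*(-k^2 + sqrt(k^4 + 512))^(1/3) - 96/(-k^2 + sqrt(k^4 + 512))^(1/3)) - sqrt(2)*sqrt(-k^3/sqrt(k^2 + 12*(-k^2 + sqrt(k^4 + 512))^(1/3) - 96/(-k^2 + sqrt(k^4 + 512))^(1/3)) + k^2 - 6*(-k^2 + sqrt(k^4 + 512))^(1/3) + 48/(-k^2 + sqrt(k^4 + 512))^(1/3)))/12) + C3*exp(x*(-k + sqrt(k^2 + 12*(-k^2 + sqrt(k^4 + 512))^(1/3) - 96/(-k^2 + sqrt(k^4 + 512))^(1/3)) + sqrt(2)*sqrt(-k^3/sqrt(k^2 + 12*(-k^2 + sqrt(k^4 + 512))^(1/3) - 96/(-k^2 + sqrt(k^4 + 512))^(1/3)) + k^2 - 6*(-k^2 + sqrt(k^4 + 512))^(1/3) + 48/(-k^2 + sqrt(k^4 + 512))^(1/3)))/12) + C4*exp(-x*(k + sqrt(k^2 + 12*(-k^2 + sqrt(k^4 + 512))^(1/3) - 96/(-k^2 + sqrt(k^4 + 512))^(1/3)) + sqrt(2)*sqrt(k^3/sqrt(k^2 + 12*(-k^2 + sqrt(k^4 + 512))^(1/3) - 96/(-k^2 + sqrt(k^4 + 512))^(1/3)) + k^2 - 6*(-k^2 + sqrt(k^4 + 512))^(1/3) + 48/(-k^2 + sqrt(k^4 + 512))^(1/3)))/12) + x^2 + x/2 - 2


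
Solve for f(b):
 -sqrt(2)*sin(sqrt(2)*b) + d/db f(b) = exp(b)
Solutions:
 f(b) = C1 + exp(b) - cos(sqrt(2)*b)


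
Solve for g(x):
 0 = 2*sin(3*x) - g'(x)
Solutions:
 g(x) = C1 - 2*cos(3*x)/3


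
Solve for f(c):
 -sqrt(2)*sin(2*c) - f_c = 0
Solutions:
 f(c) = C1 + sqrt(2)*cos(2*c)/2


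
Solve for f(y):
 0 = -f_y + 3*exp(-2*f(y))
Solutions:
 f(y) = log(-sqrt(C1 + 6*y))
 f(y) = log(C1 + 6*y)/2


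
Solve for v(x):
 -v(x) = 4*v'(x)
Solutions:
 v(x) = C1*exp(-x/4)


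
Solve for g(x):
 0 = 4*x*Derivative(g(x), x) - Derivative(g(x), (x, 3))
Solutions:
 g(x) = C1 + Integral(C2*airyai(2^(2/3)*x) + C3*airybi(2^(2/3)*x), x)


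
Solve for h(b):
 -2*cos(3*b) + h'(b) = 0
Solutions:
 h(b) = C1 + 2*sin(3*b)/3


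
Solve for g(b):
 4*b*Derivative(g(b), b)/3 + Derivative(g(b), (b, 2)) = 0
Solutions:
 g(b) = C1 + C2*erf(sqrt(6)*b/3)


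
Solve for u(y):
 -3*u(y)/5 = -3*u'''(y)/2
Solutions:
 u(y) = C3*exp(2^(1/3)*5^(2/3)*y/5) + (C1*sin(2^(1/3)*sqrt(3)*5^(2/3)*y/10) + C2*cos(2^(1/3)*sqrt(3)*5^(2/3)*y/10))*exp(-2^(1/3)*5^(2/3)*y/10)


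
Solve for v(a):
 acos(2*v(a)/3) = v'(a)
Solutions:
 Integral(1/acos(2*_y/3), (_y, v(a))) = C1 + a


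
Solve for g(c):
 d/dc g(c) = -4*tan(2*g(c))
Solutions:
 g(c) = -asin(C1*exp(-8*c))/2 + pi/2
 g(c) = asin(C1*exp(-8*c))/2


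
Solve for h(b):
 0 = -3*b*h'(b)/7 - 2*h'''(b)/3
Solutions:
 h(b) = C1 + Integral(C2*airyai(-42^(2/3)*b/14) + C3*airybi(-42^(2/3)*b/14), b)


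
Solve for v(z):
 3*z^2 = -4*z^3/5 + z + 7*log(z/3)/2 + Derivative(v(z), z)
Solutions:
 v(z) = C1 + z^4/5 + z^3 - z^2/2 - 7*z*log(z)/2 + 7*z/2 + 7*z*log(3)/2


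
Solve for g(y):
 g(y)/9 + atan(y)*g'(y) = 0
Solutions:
 g(y) = C1*exp(-Integral(1/atan(y), y)/9)


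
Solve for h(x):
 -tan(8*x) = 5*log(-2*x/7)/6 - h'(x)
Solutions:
 h(x) = C1 + 5*x*log(-x)/6 - 5*x*log(7)/6 - 5*x/6 + 5*x*log(2)/6 - log(cos(8*x))/8


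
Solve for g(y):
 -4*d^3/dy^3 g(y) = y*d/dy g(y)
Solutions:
 g(y) = C1 + Integral(C2*airyai(-2^(1/3)*y/2) + C3*airybi(-2^(1/3)*y/2), y)


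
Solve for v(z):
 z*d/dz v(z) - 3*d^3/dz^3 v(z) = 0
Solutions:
 v(z) = C1 + Integral(C2*airyai(3^(2/3)*z/3) + C3*airybi(3^(2/3)*z/3), z)


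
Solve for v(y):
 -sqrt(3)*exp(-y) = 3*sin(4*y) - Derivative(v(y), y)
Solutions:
 v(y) = C1 - 3*cos(4*y)/4 - sqrt(3)*exp(-y)


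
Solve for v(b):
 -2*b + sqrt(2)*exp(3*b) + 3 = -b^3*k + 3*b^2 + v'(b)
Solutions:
 v(b) = C1 + b^4*k/4 - b^3 - b^2 + 3*b + sqrt(2)*exp(3*b)/3


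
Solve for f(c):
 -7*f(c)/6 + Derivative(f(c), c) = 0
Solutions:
 f(c) = C1*exp(7*c/6)


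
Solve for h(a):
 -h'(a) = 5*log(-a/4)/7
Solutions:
 h(a) = C1 - 5*a*log(-a)/7 + 5*a*(1 + 2*log(2))/7


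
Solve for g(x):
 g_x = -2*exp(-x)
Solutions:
 g(x) = C1 + 2*exp(-x)


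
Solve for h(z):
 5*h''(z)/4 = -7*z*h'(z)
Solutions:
 h(z) = C1 + C2*erf(sqrt(70)*z/5)


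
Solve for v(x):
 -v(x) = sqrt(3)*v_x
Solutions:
 v(x) = C1*exp(-sqrt(3)*x/3)


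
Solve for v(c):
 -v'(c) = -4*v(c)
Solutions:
 v(c) = C1*exp(4*c)


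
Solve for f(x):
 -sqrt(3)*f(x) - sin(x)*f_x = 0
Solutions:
 f(x) = C1*(cos(x) + 1)^(sqrt(3)/2)/(cos(x) - 1)^(sqrt(3)/2)


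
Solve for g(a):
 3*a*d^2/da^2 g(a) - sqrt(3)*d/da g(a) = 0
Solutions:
 g(a) = C1 + C2*a^(sqrt(3)/3 + 1)


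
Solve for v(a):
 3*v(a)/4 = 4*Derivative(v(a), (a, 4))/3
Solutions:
 v(a) = C1*exp(-sqrt(3)*a/2) + C2*exp(sqrt(3)*a/2) + C3*sin(sqrt(3)*a/2) + C4*cos(sqrt(3)*a/2)


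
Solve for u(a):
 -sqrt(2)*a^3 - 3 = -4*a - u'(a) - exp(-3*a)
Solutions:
 u(a) = C1 + sqrt(2)*a^4/4 - 2*a^2 + 3*a + exp(-3*a)/3


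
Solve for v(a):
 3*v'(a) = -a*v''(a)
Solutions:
 v(a) = C1 + C2/a^2


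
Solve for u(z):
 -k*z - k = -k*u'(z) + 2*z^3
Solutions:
 u(z) = C1 + z^2/2 + z + z^4/(2*k)


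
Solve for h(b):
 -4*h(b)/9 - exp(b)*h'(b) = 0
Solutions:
 h(b) = C1*exp(4*exp(-b)/9)


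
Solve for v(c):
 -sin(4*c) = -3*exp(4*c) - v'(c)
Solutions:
 v(c) = C1 - 3*exp(4*c)/4 - cos(4*c)/4


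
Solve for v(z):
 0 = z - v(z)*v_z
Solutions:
 v(z) = -sqrt(C1 + z^2)
 v(z) = sqrt(C1 + z^2)


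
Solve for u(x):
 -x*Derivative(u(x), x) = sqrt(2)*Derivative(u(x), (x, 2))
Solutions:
 u(x) = C1 + C2*erf(2^(1/4)*x/2)


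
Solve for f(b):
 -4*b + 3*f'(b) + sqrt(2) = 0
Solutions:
 f(b) = C1 + 2*b^2/3 - sqrt(2)*b/3


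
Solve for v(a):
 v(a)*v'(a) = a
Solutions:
 v(a) = -sqrt(C1 + a^2)
 v(a) = sqrt(C1 + a^2)


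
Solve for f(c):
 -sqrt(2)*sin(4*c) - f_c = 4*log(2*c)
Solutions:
 f(c) = C1 - 4*c*log(c) - 4*c*log(2) + 4*c + sqrt(2)*cos(4*c)/4


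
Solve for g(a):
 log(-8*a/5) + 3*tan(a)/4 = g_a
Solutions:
 g(a) = C1 + a*log(-a) - a*log(5) - a + 3*a*log(2) - 3*log(cos(a))/4


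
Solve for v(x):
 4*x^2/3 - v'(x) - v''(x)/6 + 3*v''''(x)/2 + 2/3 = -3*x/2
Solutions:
 v(x) = C1 + C2*exp(-3^(1/3)*x*(3^(1/3)/(sqrt(6558) + 81)^(1/3) + (sqrt(6558) + 81)^(1/3))/18)*sin(3^(1/6)*x*(-3^(2/3)*(sqrt(6558) + 81)^(1/3) + 3/(sqrt(6558) + 81)^(1/3))/18) + C3*exp(-3^(1/3)*x*(3^(1/3)/(sqrt(6558) + 81)^(1/3) + (sqrt(6558) + 81)^(1/3))/18)*cos(3^(1/6)*x*(-3^(2/3)*(sqrt(6558) + 81)^(1/3) + 3/(sqrt(6558) + 81)^(1/3))/18) + C4*exp(3^(1/3)*x*(3^(1/3)/(sqrt(6558) + 81)^(1/3) + (sqrt(6558) + 81)^(1/3))/9) + 4*x^3/9 + 19*x^2/36 + 53*x/108


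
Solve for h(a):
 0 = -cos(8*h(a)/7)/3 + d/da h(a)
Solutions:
 -a/3 - 7*log(sin(8*h(a)/7) - 1)/16 + 7*log(sin(8*h(a)/7) + 1)/16 = C1


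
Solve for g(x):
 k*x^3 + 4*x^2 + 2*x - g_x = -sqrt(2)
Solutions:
 g(x) = C1 + k*x^4/4 + 4*x^3/3 + x^2 + sqrt(2)*x


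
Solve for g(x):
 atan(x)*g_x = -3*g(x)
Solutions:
 g(x) = C1*exp(-3*Integral(1/atan(x), x))


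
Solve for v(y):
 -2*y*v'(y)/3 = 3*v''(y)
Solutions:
 v(y) = C1 + C2*erf(y/3)


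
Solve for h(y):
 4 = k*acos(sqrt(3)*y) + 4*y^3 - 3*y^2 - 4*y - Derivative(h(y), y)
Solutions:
 h(y) = C1 + k*(y*acos(sqrt(3)*y) - sqrt(3)*sqrt(1 - 3*y^2)/3) + y^4 - y^3 - 2*y^2 - 4*y


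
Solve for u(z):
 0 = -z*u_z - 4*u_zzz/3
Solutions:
 u(z) = C1 + Integral(C2*airyai(-6^(1/3)*z/2) + C3*airybi(-6^(1/3)*z/2), z)


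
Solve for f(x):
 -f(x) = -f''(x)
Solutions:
 f(x) = C1*exp(-x) + C2*exp(x)


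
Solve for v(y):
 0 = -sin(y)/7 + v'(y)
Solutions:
 v(y) = C1 - cos(y)/7


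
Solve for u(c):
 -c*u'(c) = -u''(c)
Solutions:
 u(c) = C1 + C2*erfi(sqrt(2)*c/2)


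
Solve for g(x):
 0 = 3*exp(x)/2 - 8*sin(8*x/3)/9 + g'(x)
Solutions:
 g(x) = C1 - 3*exp(x)/2 - cos(8*x/3)/3


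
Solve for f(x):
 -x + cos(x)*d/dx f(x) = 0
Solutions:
 f(x) = C1 + Integral(x/cos(x), x)


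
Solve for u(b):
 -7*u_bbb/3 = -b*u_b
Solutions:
 u(b) = C1 + Integral(C2*airyai(3^(1/3)*7^(2/3)*b/7) + C3*airybi(3^(1/3)*7^(2/3)*b/7), b)


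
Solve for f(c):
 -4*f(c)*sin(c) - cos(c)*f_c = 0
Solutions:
 f(c) = C1*cos(c)^4


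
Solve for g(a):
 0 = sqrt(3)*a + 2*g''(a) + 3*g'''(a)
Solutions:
 g(a) = C1 + C2*a + C3*exp(-2*a/3) - sqrt(3)*a^3/12 + 3*sqrt(3)*a^2/8


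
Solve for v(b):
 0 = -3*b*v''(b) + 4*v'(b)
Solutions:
 v(b) = C1 + C2*b^(7/3)


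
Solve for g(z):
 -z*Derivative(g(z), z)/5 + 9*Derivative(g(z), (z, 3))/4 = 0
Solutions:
 g(z) = C1 + Integral(C2*airyai(2^(2/3)*75^(1/3)*z/15) + C3*airybi(2^(2/3)*75^(1/3)*z/15), z)


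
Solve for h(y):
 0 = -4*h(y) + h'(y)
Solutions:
 h(y) = C1*exp(4*y)


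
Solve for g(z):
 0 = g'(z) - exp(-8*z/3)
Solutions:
 g(z) = C1 - 3*exp(-8*z/3)/8


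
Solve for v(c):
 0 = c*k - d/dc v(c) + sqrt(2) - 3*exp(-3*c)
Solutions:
 v(c) = C1 + c^2*k/2 + sqrt(2)*c + exp(-3*c)


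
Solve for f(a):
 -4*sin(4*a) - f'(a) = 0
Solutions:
 f(a) = C1 + cos(4*a)


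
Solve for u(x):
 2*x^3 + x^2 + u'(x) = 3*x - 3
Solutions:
 u(x) = C1 - x^4/2 - x^3/3 + 3*x^2/2 - 3*x


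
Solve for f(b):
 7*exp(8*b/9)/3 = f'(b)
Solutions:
 f(b) = C1 + 21*exp(8*b/9)/8


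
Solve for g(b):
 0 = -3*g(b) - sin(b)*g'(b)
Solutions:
 g(b) = C1*(cos(b) + 1)^(3/2)/(cos(b) - 1)^(3/2)


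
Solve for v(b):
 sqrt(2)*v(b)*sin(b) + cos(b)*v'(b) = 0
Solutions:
 v(b) = C1*cos(b)^(sqrt(2))


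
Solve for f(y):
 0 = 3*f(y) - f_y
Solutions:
 f(y) = C1*exp(3*y)


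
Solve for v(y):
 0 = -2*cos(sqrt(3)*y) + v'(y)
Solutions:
 v(y) = C1 + 2*sqrt(3)*sin(sqrt(3)*y)/3


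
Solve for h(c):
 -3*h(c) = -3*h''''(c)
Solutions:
 h(c) = C1*exp(-c) + C2*exp(c) + C3*sin(c) + C4*cos(c)


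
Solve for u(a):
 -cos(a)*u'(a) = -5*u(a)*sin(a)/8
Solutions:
 u(a) = C1/cos(a)^(5/8)


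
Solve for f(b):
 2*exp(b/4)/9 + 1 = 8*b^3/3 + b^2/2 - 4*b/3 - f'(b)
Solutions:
 f(b) = C1 + 2*b^4/3 + b^3/6 - 2*b^2/3 - b - 8*exp(b/4)/9


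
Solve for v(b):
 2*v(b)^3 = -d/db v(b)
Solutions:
 v(b) = -sqrt(2)*sqrt(-1/(C1 - 2*b))/2
 v(b) = sqrt(2)*sqrt(-1/(C1 - 2*b))/2


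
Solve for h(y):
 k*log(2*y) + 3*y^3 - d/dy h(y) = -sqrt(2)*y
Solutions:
 h(y) = C1 + k*y*log(y) - k*y + k*y*log(2) + 3*y^4/4 + sqrt(2)*y^2/2


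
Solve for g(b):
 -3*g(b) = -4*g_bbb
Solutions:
 g(b) = C3*exp(6^(1/3)*b/2) + (C1*sin(2^(1/3)*3^(5/6)*b/4) + C2*cos(2^(1/3)*3^(5/6)*b/4))*exp(-6^(1/3)*b/4)


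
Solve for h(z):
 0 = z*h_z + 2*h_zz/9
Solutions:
 h(z) = C1 + C2*erf(3*z/2)


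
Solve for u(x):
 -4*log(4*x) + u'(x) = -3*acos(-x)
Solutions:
 u(x) = C1 + 4*x*log(x) - 3*x*acos(-x) - 4*x + 8*x*log(2) - 3*sqrt(1 - x^2)


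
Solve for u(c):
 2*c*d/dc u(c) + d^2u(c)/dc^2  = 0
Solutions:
 u(c) = C1 + C2*erf(c)


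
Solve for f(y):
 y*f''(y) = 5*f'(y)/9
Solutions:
 f(y) = C1 + C2*y^(14/9)


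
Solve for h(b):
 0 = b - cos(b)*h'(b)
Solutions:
 h(b) = C1 + Integral(b/cos(b), b)


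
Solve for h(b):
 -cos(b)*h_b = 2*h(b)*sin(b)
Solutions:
 h(b) = C1*cos(b)^2


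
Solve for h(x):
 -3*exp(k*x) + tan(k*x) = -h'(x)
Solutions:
 h(x) = C1 + 3*Piecewise((exp(k*x)/k, Ne(k, 0)), (x, True)) - Piecewise((-log(cos(k*x))/k, Ne(k, 0)), (0, True))


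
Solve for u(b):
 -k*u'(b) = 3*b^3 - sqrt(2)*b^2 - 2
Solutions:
 u(b) = C1 - 3*b^4/(4*k) + sqrt(2)*b^3/(3*k) + 2*b/k


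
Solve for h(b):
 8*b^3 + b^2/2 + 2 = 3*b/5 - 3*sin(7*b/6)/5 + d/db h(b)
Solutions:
 h(b) = C1 + 2*b^4 + b^3/6 - 3*b^2/10 + 2*b - 18*cos(7*b/6)/35


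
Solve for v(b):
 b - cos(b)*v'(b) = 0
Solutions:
 v(b) = C1 + Integral(b/cos(b), b)


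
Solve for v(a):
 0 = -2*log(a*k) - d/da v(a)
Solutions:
 v(a) = C1 - 2*a*log(a*k) + 2*a


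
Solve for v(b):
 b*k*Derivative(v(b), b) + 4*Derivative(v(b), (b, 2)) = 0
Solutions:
 v(b) = Piecewise((-sqrt(2)*sqrt(pi)*C1*erf(sqrt(2)*b*sqrt(k)/4)/sqrt(k) - C2, (k > 0) | (k < 0)), (-C1*b - C2, True))


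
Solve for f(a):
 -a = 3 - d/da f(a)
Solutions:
 f(a) = C1 + a^2/2 + 3*a


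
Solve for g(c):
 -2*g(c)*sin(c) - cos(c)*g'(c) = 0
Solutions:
 g(c) = C1*cos(c)^2


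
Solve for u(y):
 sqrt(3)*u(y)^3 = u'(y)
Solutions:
 u(y) = -sqrt(2)*sqrt(-1/(C1 + sqrt(3)*y))/2
 u(y) = sqrt(2)*sqrt(-1/(C1 + sqrt(3)*y))/2


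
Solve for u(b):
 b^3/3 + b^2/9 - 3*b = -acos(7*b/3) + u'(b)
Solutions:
 u(b) = C1 + b^4/12 + b^3/27 - 3*b^2/2 + b*acos(7*b/3) - sqrt(9 - 49*b^2)/7


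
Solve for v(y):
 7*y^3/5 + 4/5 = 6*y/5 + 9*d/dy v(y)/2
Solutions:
 v(y) = C1 + 7*y^4/90 - 2*y^2/15 + 8*y/45


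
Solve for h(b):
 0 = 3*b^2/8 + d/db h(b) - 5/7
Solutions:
 h(b) = C1 - b^3/8 + 5*b/7


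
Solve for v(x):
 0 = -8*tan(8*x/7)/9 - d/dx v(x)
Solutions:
 v(x) = C1 + 7*log(cos(8*x/7))/9


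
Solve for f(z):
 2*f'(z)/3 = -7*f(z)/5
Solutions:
 f(z) = C1*exp(-21*z/10)


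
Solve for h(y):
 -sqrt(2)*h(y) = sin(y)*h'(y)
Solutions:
 h(y) = C1*(cos(y) + 1)^(sqrt(2)/2)/(cos(y) - 1)^(sqrt(2)/2)


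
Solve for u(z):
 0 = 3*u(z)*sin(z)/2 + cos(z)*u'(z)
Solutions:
 u(z) = C1*cos(z)^(3/2)


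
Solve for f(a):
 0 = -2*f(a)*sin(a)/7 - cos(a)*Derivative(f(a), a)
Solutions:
 f(a) = C1*cos(a)^(2/7)


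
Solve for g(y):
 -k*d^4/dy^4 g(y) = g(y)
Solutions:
 g(y) = C1*exp(-y*(-1/k)^(1/4)) + C2*exp(y*(-1/k)^(1/4)) + C3*exp(-I*y*(-1/k)^(1/4)) + C4*exp(I*y*(-1/k)^(1/4))


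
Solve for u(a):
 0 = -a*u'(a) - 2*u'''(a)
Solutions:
 u(a) = C1 + Integral(C2*airyai(-2^(2/3)*a/2) + C3*airybi(-2^(2/3)*a/2), a)


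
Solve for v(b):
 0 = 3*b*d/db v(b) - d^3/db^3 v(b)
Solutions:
 v(b) = C1 + Integral(C2*airyai(3^(1/3)*b) + C3*airybi(3^(1/3)*b), b)


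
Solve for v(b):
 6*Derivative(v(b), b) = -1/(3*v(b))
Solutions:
 v(b) = -sqrt(C1 - b)/3
 v(b) = sqrt(C1 - b)/3


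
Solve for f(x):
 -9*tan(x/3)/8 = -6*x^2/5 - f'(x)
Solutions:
 f(x) = C1 - 2*x^3/5 - 27*log(cos(x/3))/8


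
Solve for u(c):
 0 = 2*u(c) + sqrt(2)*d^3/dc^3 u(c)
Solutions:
 u(c) = C3*exp(-2^(1/6)*c) + (C1*sin(2^(1/6)*sqrt(3)*c/2) + C2*cos(2^(1/6)*sqrt(3)*c/2))*exp(2^(1/6)*c/2)


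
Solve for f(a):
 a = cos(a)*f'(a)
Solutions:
 f(a) = C1 + Integral(a/cos(a), a)


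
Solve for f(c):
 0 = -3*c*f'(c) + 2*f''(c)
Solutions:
 f(c) = C1 + C2*erfi(sqrt(3)*c/2)


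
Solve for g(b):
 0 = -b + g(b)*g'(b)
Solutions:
 g(b) = -sqrt(C1 + b^2)
 g(b) = sqrt(C1 + b^2)


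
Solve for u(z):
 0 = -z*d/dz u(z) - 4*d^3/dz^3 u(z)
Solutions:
 u(z) = C1 + Integral(C2*airyai(-2^(1/3)*z/2) + C3*airybi(-2^(1/3)*z/2), z)


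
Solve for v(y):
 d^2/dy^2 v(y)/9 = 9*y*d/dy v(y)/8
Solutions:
 v(y) = C1 + C2*erfi(9*y/4)


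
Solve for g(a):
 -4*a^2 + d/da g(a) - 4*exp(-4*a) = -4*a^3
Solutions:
 g(a) = C1 - a^4 + 4*a^3/3 - exp(-4*a)


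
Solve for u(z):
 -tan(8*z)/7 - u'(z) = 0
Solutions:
 u(z) = C1 + log(cos(8*z))/56


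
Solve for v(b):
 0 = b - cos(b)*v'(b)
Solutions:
 v(b) = C1 + Integral(b/cos(b), b)


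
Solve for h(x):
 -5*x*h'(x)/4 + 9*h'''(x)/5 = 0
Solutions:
 h(x) = C1 + Integral(C2*airyai(5^(2/3)*6^(1/3)*x/6) + C3*airybi(5^(2/3)*6^(1/3)*x/6), x)


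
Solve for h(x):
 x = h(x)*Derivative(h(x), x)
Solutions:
 h(x) = -sqrt(C1 + x^2)
 h(x) = sqrt(C1 + x^2)


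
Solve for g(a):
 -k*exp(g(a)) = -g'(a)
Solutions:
 g(a) = log(-1/(C1 + a*k))


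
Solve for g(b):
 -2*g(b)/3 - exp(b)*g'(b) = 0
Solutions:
 g(b) = C1*exp(2*exp(-b)/3)


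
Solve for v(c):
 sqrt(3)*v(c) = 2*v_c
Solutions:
 v(c) = C1*exp(sqrt(3)*c/2)


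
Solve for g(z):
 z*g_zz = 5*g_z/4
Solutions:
 g(z) = C1 + C2*z^(9/4)


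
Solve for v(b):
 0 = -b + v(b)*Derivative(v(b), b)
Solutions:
 v(b) = -sqrt(C1 + b^2)
 v(b) = sqrt(C1 + b^2)


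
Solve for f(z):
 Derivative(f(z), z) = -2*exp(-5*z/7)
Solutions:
 f(z) = C1 + 14*exp(-5*z/7)/5


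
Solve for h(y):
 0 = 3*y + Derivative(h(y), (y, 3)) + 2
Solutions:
 h(y) = C1 + C2*y + C3*y^2 - y^4/8 - y^3/3


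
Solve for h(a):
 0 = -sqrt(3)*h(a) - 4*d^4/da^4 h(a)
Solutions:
 h(a) = (C1*sin(3^(1/8)*a/2) + C2*cos(3^(1/8)*a/2))*exp(-3^(1/8)*a/2) + (C3*sin(3^(1/8)*a/2) + C4*cos(3^(1/8)*a/2))*exp(3^(1/8)*a/2)


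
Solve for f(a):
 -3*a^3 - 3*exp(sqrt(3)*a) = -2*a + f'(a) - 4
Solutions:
 f(a) = C1 - 3*a^4/4 + a^2 + 4*a - sqrt(3)*exp(sqrt(3)*a)


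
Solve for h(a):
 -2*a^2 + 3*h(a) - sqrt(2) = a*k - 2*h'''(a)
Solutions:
 h(a) = C3*exp(-2^(2/3)*3^(1/3)*a/2) + 2*a^2/3 + a*k/3 + (C1*sin(2^(2/3)*3^(5/6)*a/4) + C2*cos(2^(2/3)*3^(5/6)*a/4))*exp(2^(2/3)*3^(1/3)*a/4) + sqrt(2)/3


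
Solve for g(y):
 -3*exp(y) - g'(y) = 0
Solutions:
 g(y) = C1 - 3*exp(y)


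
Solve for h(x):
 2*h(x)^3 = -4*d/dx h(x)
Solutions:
 h(x) = -sqrt(-1/(C1 - x))
 h(x) = sqrt(-1/(C1 - x))


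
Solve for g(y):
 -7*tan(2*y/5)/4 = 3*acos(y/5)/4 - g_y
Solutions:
 g(y) = C1 + 3*y*acos(y/5)/4 - 3*sqrt(25 - y^2)/4 - 35*log(cos(2*y/5))/8


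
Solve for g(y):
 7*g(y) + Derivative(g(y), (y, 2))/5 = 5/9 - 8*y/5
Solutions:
 g(y) = C1*sin(sqrt(35)*y) + C2*cos(sqrt(35)*y) - 8*y/35 + 5/63


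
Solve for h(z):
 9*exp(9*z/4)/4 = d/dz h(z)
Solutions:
 h(z) = C1 + exp(9*z/4)


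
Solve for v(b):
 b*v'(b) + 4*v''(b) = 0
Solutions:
 v(b) = C1 + C2*erf(sqrt(2)*b/4)


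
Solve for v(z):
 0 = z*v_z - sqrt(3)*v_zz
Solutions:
 v(z) = C1 + C2*erfi(sqrt(2)*3^(3/4)*z/6)


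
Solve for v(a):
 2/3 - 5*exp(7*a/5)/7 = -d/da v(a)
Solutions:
 v(a) = C1 - 2*a/3 + 25*exp(7*a/5)/49


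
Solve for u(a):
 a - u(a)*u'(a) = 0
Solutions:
 u(a) = -sqrt(C1 + a^2)
 u(a) = sqrt(C1 + a^2)


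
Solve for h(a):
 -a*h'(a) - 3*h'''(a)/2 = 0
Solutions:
 h(a) = C1 + Integral(C2*airyai(-2^(1/3)*3^(2/3)*a/3) + C3*airybi(-2^(1/3)*3^(2/3)*a/3), a)


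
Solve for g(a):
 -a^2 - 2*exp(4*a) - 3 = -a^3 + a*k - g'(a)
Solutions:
 g(a) = C1 - a^4/4 + a^3/3 + a^2*k/2 + 3*a + exp(4*a)/2


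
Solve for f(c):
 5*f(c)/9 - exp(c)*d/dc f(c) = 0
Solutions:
 f(c) = C1*exp(-5*exp(-c)/9)


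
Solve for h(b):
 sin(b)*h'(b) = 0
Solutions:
 h(b) = C1


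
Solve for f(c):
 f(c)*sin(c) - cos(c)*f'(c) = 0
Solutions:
 f(c) = C1/cos(c)


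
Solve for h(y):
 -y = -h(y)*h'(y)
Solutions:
 h(y) = -sqrt(C1 + y^2)
 h(y) = sqrt(C1 + y^2)


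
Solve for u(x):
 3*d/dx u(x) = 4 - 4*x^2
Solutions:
 u(x) = C1 - 4*x^3/9 + 4*x/3


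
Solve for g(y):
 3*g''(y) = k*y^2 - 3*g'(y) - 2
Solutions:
 g(y) = C1 + C2*exp(-y) + k*y^3/9 - k*y^2/3 + 2*k*y/3 - 2*y/3


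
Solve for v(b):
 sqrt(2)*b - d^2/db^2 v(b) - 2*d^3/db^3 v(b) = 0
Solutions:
 v(b) = C1 + C2*b + C3*exp(-b/2) + sqrt(2)*b^3/6 - sqrt(2)*b^2


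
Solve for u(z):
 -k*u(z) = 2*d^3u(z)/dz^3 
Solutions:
 u(z) = C1*exp(2^(2/3)*z*(-k)^(1/3)/2) + C2*exp(2^(2/3)*z*(-k)^(1/3)*(-1 + sqrt(3)*I)/4) + C3*exp(-2^(2/3)*z*(-k)^(1/3)*(1 + sqrt(3)*I)/4)


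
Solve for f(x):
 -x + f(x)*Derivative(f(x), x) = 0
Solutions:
 f(x) = -sqrt(C1 + x^2)
 f(x) = sqrt(C1 + x^2)


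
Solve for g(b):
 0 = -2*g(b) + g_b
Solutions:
 g(b) = C1*exp(2*b)


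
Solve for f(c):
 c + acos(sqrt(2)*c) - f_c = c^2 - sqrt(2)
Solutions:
 f(c) = C1 - c^3/3 + c^2/2 + c*acos(sqrt(2)*c) + sqrt(2)*c - sqrt(2)*sqrt(1 - 2*c^2)/2


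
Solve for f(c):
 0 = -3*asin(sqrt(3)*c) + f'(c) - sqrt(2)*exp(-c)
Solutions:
 f(c) = C1 + 3*c*asin(sqrt(3)*c) + sqrt(3)*sqrt(1 - 3*c^2) - sqrt(2)*exp(-c)


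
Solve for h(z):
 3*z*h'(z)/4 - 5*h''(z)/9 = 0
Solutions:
 h(z) = C1 + C2*erfi(3*sqrt(30)*z/20)


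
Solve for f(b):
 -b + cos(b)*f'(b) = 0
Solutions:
 f(b) = C1 + Integral(b/cos(b), b)


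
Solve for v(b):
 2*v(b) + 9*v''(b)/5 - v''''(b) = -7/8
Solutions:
 v(b) = C1*exp(-sqrt(10)*b*sqrt(9 + sqrt(281))/10) + C2*exp(sqrt(10)*b*sqrt(9 + sqrt(281))/10) + C3*sin(sqrt(10)*b*sqrt(-9 + sqrt(281))/10) + C4*cos(sqrt(10)*b*sqrt(-9 + sqrt(281))/10) - 7/16


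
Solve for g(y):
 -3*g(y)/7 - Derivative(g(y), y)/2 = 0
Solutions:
 g(y) = C1*exp(-6*y/7)


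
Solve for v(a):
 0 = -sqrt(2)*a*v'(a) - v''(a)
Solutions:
 v(a) = C1 + C2*erf(2^(3/4)*a/2)


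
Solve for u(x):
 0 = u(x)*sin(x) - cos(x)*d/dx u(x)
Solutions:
 u(x) = C1/cos(x)


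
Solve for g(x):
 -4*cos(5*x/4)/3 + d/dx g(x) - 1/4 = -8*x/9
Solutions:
 g(x) = C1 - 4*x^2/9 + x/4 + 16*sin(5*x/4)/15


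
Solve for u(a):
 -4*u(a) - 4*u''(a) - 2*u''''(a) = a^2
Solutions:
 u(a) = -a^2/4 + (C1*sin(2^(1/4)*a*sqrt(sqrt(2) + 2)/2) + C2*cos(2^(1/4)*a*sqrt(sqrt(2) + 2)/2))*exp(-2^(1/4)*a*sqrt(2 - sqrt(2))/2) + (C3*sin(2^(1/4)*a*sqrt(sqrt(2) + 2)/2) + C4*cos(2^(1/4)*a*sqrt(sqrt(2) + 2)/2))*exp(2^(1/4)*a*sqrt(2 - sqrt(2))/2) + 1/2


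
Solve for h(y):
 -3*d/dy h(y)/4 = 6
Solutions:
 h(y) = C1 - 8*y


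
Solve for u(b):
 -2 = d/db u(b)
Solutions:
 u(b) = C1 - 2*b


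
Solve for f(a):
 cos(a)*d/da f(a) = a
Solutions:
 f(a) = C1 + Integral(a/cos(a), a)


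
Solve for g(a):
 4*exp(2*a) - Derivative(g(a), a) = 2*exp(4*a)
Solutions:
 g(a) = C1 - exp(4*a)/2 + 2*exp(2*a)


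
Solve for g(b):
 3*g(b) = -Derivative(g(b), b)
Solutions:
 g(b) = C1*exp(-3*b)


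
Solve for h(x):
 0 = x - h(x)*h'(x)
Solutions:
 h(x) = -sqrt(C1 + x^2)
 h(x) = sqrt(C1 + x^2)


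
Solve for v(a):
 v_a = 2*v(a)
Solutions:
 v(a) = C1*exp(2*a)


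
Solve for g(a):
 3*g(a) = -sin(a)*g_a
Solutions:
 g(a) = C1*(cos(a) + 1)^(3/2)/(cos(a) - 1)^(3/2)


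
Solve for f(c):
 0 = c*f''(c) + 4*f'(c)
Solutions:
 f(c) = C1 + C2/c^3


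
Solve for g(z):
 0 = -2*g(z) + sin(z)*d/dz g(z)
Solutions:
 g(z) = C1*(cos(z) - 1)/(cos(z) + 1)


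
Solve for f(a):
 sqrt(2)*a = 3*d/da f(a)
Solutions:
 f(a) = C1 + sqrt(2)*a^2/6


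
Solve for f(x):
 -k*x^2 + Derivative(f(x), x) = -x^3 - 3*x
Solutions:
 f(x) = C1 + k*x^3/3 - x^4/4 - 3*x^2/2


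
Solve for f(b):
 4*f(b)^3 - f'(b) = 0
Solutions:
 f(b) = -sqrt(2)*sqrt(-1/(C1 + 4*b))/2
 f(b) = sqrt(2)*sqrt(-1/(C1 + 4*b))/2


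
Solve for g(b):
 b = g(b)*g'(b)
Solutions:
 g(b) = -sqrt(C1 + b^2)
 g(b) = sqrt(C1 + b^2)


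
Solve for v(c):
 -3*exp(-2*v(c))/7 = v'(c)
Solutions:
 v(c) = log(-sqrt(C1 - 42*c)) - log(7)
 v(c) = log(C1 - 42*c)/2 - log(7)


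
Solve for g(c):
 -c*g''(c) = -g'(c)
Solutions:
 g(c) = C1 + C2*c^2


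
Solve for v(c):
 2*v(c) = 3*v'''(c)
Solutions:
 v(c) = C3*exp(2^(1/3)*3^(2/3)*c/3) + (C1*sin(2^(1/3)*3^(1/6)*c/2) + C2*cos(2^(1/3)*3^(1/6)*c/2))*exp(-2^(1/3)*3^(2/3)*c/6)


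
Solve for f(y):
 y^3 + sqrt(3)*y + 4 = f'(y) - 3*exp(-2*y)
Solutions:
 f(y) = C1 + y^4/4 + sqrt(3)*y^2/2 + 4*y - 3*exp(-2*y)/2


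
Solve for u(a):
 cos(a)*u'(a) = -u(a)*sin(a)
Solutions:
 u(a) = C1*cos(a)


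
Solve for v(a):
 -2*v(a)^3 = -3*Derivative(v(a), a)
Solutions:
 v(a) = -sqrt(6)*sqrt(-1/(C1 + 2*a))/2
 v(a) = sqrt(6)*sqrt(-1/(C1 + 2*a))/2


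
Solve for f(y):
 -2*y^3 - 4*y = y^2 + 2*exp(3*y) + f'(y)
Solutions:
 f(y) = C1 - y^4/2 - y^3/3 - 2*y^2 - 2*exp(3*y)/3


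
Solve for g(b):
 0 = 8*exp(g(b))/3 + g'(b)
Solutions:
 g(b) = log(1/(C1 + 8*b)) + log(3)


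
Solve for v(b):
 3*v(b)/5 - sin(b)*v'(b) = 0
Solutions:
 v(b) = C1*(cos(b) - 1)^(3/10)/(cos(b) + 1)^(3/10)


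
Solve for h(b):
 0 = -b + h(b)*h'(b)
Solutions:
 h(b) = -sqrt(C1 + b^2)
 h(b) = sqrt(C1 + b^2)


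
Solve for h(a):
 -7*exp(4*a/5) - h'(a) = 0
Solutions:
 h(a) = C1 - 35*exp(4*a/5)/4


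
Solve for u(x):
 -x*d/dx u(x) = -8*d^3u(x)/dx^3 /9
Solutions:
 u(x) = C1 + Integral(C2*airyai(3^(2/3)*x/2) + C3*airybi(3^(2/3)*x/2), x)


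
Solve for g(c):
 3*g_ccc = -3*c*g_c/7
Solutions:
 g(c) = C1 + Integral(C2*airyai(-7^(2/3)*c/7) + C3*airybi(-7^(2/3)*c/7), c)


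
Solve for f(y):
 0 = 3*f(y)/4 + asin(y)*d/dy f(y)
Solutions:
 f(y) = C1*exp(-3*Integral(1/asin(y), y)/4)


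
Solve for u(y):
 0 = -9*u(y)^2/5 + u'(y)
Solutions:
 u(y) = -5/(C1 + 9*y)


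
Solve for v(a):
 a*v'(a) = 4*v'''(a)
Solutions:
 v(a) = C1 + Integral(C2*airyai(2^(1/3)*a/2) + C3*airybi(2^(1/3)*a/2), a)


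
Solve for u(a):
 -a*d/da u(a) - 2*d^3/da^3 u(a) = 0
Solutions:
 u(a) = C1 + Integral(C2*airyai(-2^(2/3)*a/2) + C3*airybi(-2^(2/3)*a/2), a)


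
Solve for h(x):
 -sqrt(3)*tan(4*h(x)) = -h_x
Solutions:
 h(x) = -asin(C1*exp(4*sqrt(3)*x))/4 + pi/4
 h(x) = asin(C1*exp(4*sqrt(3)*x))/4


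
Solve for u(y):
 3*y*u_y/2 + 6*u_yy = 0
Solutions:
 u(y) = C1 + C2*erf(sqrt(2)*y/4)


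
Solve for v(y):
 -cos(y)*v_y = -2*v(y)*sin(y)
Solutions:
 v(y) = C1/cos(y)^2


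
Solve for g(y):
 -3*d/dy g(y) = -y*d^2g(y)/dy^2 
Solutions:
 g(y) = C1 + C2*y^4


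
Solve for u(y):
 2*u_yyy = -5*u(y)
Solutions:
 u(y) = C3*exp(-2^(2/3)*5^(1/3)*y/2) + (C1*sin(2^(2/3)*sqrt(3)*5^(1/3)*y/4) + C2*cos(2^(2/3)*sqrt(3)*5^(1/3)*y/4))*exp(2^(2/3)*5^(1/3)*y/4)


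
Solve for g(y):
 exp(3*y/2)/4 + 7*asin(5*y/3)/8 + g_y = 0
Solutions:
 g(y) = C1 - 7*y*asin(5*y/3)/8 - 7*sqrt(9 - 25*y^2)/40 - exp(3*y/2)/6


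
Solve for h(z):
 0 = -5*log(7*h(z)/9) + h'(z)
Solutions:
 Integral(1/(-log(_y) - log(7) + 2*log(3)), (_y, h(z)))/5 = C1 - z


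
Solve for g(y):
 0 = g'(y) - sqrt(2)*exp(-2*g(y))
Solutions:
 g(y) = log(-sqrt(C1 + 2*sqrt(2)*y))
 g(y) = log(C1 + 2*sqrt(2)*y)/2


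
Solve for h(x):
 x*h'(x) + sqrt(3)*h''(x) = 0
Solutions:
 h(x) = C1 + C2*erf(sqrt(2)*3^(3/4)*x/6)


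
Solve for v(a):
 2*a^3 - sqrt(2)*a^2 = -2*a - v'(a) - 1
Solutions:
 v(a) = C1 - a^4/2 + sqrt(2)*a^3/3 - a^2 - a


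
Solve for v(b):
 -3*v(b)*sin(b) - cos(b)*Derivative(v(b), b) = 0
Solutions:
 v(b) = C1*cos(b)^3


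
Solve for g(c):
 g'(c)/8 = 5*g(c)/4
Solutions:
 g(c) = C1*exp(10*c)


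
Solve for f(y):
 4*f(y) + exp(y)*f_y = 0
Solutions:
 f(y) = C1*exp(4*exp(-y))


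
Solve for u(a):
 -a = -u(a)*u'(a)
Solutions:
 u(a) = -sqrt(C1 + a^2)
 u(a) = sqrt(C1 + a^2)


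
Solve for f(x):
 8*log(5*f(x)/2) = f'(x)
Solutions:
 Integral(1/(-log(_y) - log(5) + log(2)), (_y, f(x)))/8 = C1 - x
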